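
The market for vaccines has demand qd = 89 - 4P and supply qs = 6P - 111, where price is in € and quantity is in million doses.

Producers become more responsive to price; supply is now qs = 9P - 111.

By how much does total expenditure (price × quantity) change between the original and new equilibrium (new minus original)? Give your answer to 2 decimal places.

+242.49

Solve the original market: 89 - 4P = 6P - 111, hence P = 20 and q = 9.
After the shift, demand is qd = 89 - 4P and supply is qs = 9P - 111.
Setting them equal: 89 - 4P = 9P - 111 → 200 = 13P, so P = 200/13 ≈ 15.3846 and q = 357/13 ≈ 27.4615.
Expenditure moves from 20×9 = 180 to 15.3846×27.4615 = 422.4852; change = +242.49.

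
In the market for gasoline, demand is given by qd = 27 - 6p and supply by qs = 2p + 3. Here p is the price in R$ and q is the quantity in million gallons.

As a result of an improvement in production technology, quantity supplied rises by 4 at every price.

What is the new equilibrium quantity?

Original equilibrium: 27 - 6p = 2p + 3 gives 24 = 8p, so p = 3 and q = 9.
The shock moves the curves to qd = 27 - 6p and qs = 2p + 7.
New equilibrium: 27 - 6p = 2p + 7 ⇒ 20 = 8p ⇒ p = 2.5, q = 12.

12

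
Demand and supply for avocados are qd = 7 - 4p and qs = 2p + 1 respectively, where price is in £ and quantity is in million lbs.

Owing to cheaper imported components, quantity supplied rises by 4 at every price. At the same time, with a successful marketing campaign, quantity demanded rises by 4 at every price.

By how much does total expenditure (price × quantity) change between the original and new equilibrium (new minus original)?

Original equilibrium: 7 - 4p = 2p + 1 gives 6 = 6p, so p = 1 and q = 3.
The shock moves the curves to qd = 11 - 4p and qs = 2p + 5.
Equate the new curves: 11 - 4p = 2p + 5, giving 6 = 6p, p = 1, q = 7.
Expenditure moves from 1×3 = 3 to 1×7 = 7; change = +4.

+4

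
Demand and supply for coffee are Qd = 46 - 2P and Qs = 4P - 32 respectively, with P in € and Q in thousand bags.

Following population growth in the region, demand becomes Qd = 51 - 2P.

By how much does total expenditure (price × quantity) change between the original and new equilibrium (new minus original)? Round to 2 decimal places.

+62.78

Solve the original market: 46 - 2P = 4P - 32, hence P = 13 and Q = 20.
With the change applied: demand Qd = 51 - 2P, supply Qs = 4P - 32.
Clearing the new market: 51 - 2P = 4P - 32, so P = 83/6 ≈ 13.8333 and Q = 70/3 ≈ 23.3333.
Expenditure moves from 13×20 = 260 to 13.8333×23.3333 = 322.7778; change = +62.78.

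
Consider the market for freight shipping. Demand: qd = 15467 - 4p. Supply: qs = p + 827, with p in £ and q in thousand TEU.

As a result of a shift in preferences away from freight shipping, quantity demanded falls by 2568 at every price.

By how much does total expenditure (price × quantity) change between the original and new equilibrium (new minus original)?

Original equilibrium: 15467 - 4p = p + 827 gives 14640 = 5p, so p = 2928 and q = 3755.
The new curves are qd = 12899 - 4p (demand) and qs = p + 827 (supply).
Clearing the new market: 12899 - 4p = p + 827, so p = 2414.4 and q = 3241.4.
Expenditure moves from 2928×3755 = 10994640 to 2414.4×3241.4 = 7826036.16; change = -3168603.84.

-3168603.84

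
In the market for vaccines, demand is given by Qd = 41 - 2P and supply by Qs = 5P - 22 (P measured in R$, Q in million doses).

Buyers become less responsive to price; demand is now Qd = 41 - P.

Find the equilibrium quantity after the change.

Solve the original market: 41 - 2P = 5P - 22, hence P = 9 and Q = 23.
The shock moves the curves to Qd = 41 - P and Qs = 5P - 22.
Equate the new curves: 41 - P = 5P - 22, giving 63 = 6P, P = 10.5, Q = 30.5.

30.5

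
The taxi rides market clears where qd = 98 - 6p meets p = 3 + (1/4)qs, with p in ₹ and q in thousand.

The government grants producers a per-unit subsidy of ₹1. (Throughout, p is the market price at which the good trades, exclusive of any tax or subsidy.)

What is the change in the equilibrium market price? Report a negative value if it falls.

Original equilibrium: 98 - 6p = 4p - 12 gives 110 = 10p, so p = 11 and q = 32.
Since sellers receive the price plus the subsidy, the effective supply curve becomes qs = 4p - 8.
Clearing the new market: 98 - 6p = 4p - 8, so p = 10.6 and q = 34.4.
Δp = 10.6 − 11 = -0.4.

-0.4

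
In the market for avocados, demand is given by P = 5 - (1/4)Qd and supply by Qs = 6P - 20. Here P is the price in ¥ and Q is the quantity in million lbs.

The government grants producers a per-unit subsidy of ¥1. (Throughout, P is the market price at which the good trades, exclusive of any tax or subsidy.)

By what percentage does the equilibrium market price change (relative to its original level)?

-15

Solve the original market: 20 - 4P = 6P - 20, hence P = 4 and Q = 4.
Since sellers receive the price plus the subsidy, the effective supply curve becomes Qs = 6P - 14.
Equate the new curves: 20 - 4P = 6P - 14, giving 34 = 10P, P = 3.4, Q = 6.4.
%ΔP = (3.4 − 4) / 4 × 100 = -15%.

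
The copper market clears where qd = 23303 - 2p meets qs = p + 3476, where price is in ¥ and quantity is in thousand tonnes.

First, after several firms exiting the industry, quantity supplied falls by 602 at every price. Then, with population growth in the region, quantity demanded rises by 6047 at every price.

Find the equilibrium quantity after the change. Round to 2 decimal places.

Before the shock: 23303 - 2p = p + 3476 ⇒ 19827 = 3p ⇒ p = 6609, q = 10085.
After the shift, demand is qd = 29350 - 2p and supply is qs = p + 2874.
Clearing the new market: 29350 - 2p = p + 2874, so p = 26476/3 ≈ 8825.3333 and q = 35098/3 ≈ 11699.3333.

11699.33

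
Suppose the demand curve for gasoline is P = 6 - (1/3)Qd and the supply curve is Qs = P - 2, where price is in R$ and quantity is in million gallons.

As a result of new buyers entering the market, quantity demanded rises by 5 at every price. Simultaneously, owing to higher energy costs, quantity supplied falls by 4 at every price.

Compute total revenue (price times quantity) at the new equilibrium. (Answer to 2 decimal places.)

Solve the original market: 18 - 3P = P - 2, hence P = 5 and Q = 3.
The shock moves the curves to Qd = 23 - 3P and Qs = P - 6.
Setting them equal: 23 - 3P = P - 6 → 29 = 4P, so P = 7.25 and Q = 1.25.
New expenditure = 7.25 × 1.25 = 9.06.

9.06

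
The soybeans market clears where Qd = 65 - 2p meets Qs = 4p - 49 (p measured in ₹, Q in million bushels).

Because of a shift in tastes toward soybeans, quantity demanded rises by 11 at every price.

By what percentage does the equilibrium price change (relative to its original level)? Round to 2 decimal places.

+9.65

Original equilibrium: 65 - 2p = 4p - 49 gives 114 = 6p, so p = 19 and Q = 27.
The new curves are Qd = 76 - 2p (demand) and Qs = 4p - 49 (supply).
Equate the new curves: 76 - 2p = 4p - 49, giving 125 = 6p, p = 125/6 ≈ 20.8333, Q = 103/3 ≈ 34.3333.
%Δp = (20.8333 − 19) / 19 × 100 = +9.65%.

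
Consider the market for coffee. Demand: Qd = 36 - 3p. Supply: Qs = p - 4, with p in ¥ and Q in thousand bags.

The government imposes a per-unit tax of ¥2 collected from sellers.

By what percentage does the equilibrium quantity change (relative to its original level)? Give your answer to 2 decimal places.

Solve the original market: 36 - 3p = p - 4, hence p = 10 and Q = 6.
Since sellers keep the price net of the tax, the effective supply curve becomes Qs = p - 6.
New equilibrium: 36 - 3p = p - 6 ⇒ 42 = 4p ⇒ p = 10.5, Q = 4.5.
%ΔQ = (4.5 − 6) / 6 × 100 = -25.00%.

-25.00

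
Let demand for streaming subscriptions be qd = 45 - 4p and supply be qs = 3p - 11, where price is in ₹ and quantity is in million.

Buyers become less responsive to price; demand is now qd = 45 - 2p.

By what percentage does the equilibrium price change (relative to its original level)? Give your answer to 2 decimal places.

+40.00

Initially, 45 - 4p = 3p - 11, so 56 = 7p and p = 8, q = 13.
After the shift, demand is qd = 45 - 2p and supply is qs = 3p - 11.
Setting them equal: 45 - 2p = 3p - 11 → 56 = 5p, so p = 11.2 and q = 22.6.
%Δp = (11.2 − 8) / 8 × 100 = +40.00%.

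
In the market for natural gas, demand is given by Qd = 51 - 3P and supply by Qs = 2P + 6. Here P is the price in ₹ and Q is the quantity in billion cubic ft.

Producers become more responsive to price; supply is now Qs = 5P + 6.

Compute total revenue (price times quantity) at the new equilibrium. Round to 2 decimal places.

191.95

Before the shock: 51 - 3P = 2P + 6 ⇒ 45 = 5P ⇒ P = 9, Q = 24.
The new curves are Qd = 51 - 3P (demand) and Qs = 5P + 6 (supply).
New equilibrium: 51 - 3P = 5P + 6 ⇒ 45 = 8P ⇒ P = 5.625, Q = 34.125.
New expenditure = 5.625 × 34.125 = 191.95.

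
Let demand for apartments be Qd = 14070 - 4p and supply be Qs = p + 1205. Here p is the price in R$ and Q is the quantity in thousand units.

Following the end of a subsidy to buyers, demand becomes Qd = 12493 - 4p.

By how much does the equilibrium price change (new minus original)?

Before the shock: 14070 - 4p = p + 1205 ⇒ 12865 = 5p ⇒ p = 2573, Q = 3778.
The new curves are Qd = 12493 - 4p (demand) and Qs = p + 1205 (supply).
New equilibrium: 12493 - 4p = p + 1205 ⇒ 11288 = 5p ⇒ p = 2257.6, Q = 3462.6.
Δp = 2257.6 − 2573 = -315.4.

-315.4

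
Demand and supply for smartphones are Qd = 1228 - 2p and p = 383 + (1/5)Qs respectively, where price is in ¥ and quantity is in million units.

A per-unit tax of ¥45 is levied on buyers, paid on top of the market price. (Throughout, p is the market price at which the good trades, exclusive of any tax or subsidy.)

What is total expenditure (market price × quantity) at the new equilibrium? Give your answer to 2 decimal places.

115889.39

Original equilibrium: 1228 - 2p = 5p - 1915 gives 3143 = 7p, so p = 449 and Q = 330.
Since buyers pay the price plus the tax, the effective demand curve becomes Qd = 1138 - 2p.
New equilibrium: 1138 - 2p = 5p - 1915 ⇒ 3053 = 7p ⇒ p = 3053/7 ≈ 436.1429, Q = 1860/7 ≈ 265.7143.
New expenditure = 436.1429 × 265.7143 = 115889.39.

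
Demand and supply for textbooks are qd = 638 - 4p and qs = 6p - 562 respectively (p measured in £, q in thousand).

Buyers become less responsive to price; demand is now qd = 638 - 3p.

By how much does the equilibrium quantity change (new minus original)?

+80

Solve the original market: 638 - 4p = 6p - 562, hence p = 120 and q = 158.
The shock moves the curves to qd = 638 - 3p and qs = 6p - 562.
Clearing the new market: 638 - 3p = 6p - 562, so p = 400/3 ≈ 133.3333 and q = 238.
Δq = 238 − 158 = +80.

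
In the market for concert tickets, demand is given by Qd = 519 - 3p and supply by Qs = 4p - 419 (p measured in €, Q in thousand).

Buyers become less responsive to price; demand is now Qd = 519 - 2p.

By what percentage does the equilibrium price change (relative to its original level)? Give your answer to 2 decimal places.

Before the shock: 519 - 3p = 4p - 419 ⇒ 938 = 7p ⇒ p = 134, Q = 117.
The new curves are Qd = 519 - 2p (demand) and Qs = 4p - 419 (supply).
New equilibrium: 519 - 2p = 4p - 419 ⇒ 938 = 6p ⇒ p = 469/3 ≈ 156.3333, Q = 619/3 ≈ 206.3333.
%Δp = (156.3333 − 134) / 134 × 100 = +16.67%.

+16.67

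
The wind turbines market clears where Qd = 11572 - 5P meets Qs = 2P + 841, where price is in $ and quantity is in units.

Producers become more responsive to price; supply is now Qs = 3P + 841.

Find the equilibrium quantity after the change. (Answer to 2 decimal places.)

4865.13

Initially, 11572 - 5P = 2P + 841, so 10731 = 7P and P = 1533, Q = 3907.
The new curves are Qd = 11572 - 5P (demand) and Qs = 3P + 841 (supply).
Equate the new curves: 11572 - 5P = 3P + 841, giving 10731 = 8P, P = 1341.375, Q = 4865.125.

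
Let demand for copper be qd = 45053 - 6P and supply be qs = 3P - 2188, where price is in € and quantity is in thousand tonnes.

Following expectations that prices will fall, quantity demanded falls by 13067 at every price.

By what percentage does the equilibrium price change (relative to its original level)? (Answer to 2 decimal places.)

-27.66

Initially, 45053 - 6P = 3P - 2188, so 47241 = 9P and P = 5249, q = 13559.
The new curves are qd = 31986 - 6P (demand) and qs = 3P - 2188 (supply).
New equilibrium: 31986 - 6P = 3P - 2188 ⇒ 34174 = 9P ⇒ P = 34174/9 ≈ 3797.1111, q = 27610/3 ≈ 9203.3333.
%ΔP = (3797.1111 − 5249) / 5249 × 100 = -27.66%.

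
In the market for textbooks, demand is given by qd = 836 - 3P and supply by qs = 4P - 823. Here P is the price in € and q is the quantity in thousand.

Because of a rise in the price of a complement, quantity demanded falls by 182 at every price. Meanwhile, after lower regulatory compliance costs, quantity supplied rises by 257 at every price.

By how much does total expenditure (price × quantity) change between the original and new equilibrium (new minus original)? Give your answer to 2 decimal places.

Initially, 836 - 3P = 4P - 823, so 1659 = 7P and P = 237, q = 125.
After the shift, demand is qd = 654 - 3P and supply is qs = 4P - 566.
New equilibrium: 654 - 3P = 4P - 566 ⇒ 1220 = 7P ⇒ P = 1220/7 ≈ 174.2857, q = 918/7 ≈ 131.1429.
Expenditure moves from 237×125 = 29625 to 174.2857×131.1429 = 22856.3265; change = -6768.67.

-6768.67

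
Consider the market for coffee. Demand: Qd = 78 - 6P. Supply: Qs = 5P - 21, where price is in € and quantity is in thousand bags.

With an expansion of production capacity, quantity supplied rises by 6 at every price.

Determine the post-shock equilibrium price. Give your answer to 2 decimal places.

8.45

Original equilibrium: 78 - 6P = 5P - 21 gives 99 = 11P, so P = 9 and Q = 24.
The new curves are Qd = 78 - 6P (demand) and Qs = 5P - 15 (supply).
Clearing the new market: 78 - 6P = 5P - 15, so P = 93/11 ≈ 8.4545 and Q = 300/11 ≈ 27.2727.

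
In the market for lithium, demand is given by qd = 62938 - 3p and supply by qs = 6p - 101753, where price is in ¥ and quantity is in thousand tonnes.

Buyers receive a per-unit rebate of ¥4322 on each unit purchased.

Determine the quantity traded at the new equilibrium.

Original equilibrium: 62938 - 3p = 6p - 101753 gives 164691 = 9p, so p = 18299 and q = 8041.
Since buyers' out-of-pocket price is the market price minus the rebate, the effective demand curve becomes qd = 75904 - 3p.
New equilibrium: 75904 - 3p = 6p - 101753 ⇒ 177657 = 9p ⇒ p = 59219/3 ≈ 19739.6667, q = 16685.

16685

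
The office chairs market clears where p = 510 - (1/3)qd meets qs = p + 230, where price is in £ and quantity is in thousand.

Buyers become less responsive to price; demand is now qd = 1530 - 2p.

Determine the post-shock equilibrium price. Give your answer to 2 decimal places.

433.33

Solve the original market: 1530 - 3p = p + 230, hence p = 325 and q = 555.
The new curves are qd = 1530 - 2p (demand) and qs = p + 230 (supply).
New equilibrium: 1530 - 2p = p + 230 ⇒ 1300 = 3p ⇒ p = 1300/3 ≈ 433.3333, q = 1990/3 ≈ 663.3333.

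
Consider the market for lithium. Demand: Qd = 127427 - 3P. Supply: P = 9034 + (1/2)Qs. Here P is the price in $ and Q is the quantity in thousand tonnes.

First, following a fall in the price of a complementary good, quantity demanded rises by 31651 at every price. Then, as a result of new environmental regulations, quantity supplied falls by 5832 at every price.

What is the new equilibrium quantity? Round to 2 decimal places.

Original equilibrium: 127427 - 3P = 2P - 18068 gives 145495 = 5P, so P = 29099 and Q = 40130.
After the shift, demand is Qd = 159078 - 3P and supply is Qs = 2P - 23900.
Clearing the new market: 159078 - 3P = 2P - 23900, so P = 36595.6 and Q = 49291.2.

49291.20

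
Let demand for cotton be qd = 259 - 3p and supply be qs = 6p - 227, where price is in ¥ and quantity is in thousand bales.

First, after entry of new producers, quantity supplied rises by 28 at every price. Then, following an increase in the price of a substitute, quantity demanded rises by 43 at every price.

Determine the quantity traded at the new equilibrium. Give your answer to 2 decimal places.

Original equilibrium: 259 - 3p = 6p - 227 gives 486 = 9p, so p = 54 and q = 97.
The shock moves the curves to qd = 302 - 3p and qs = 6p - 199.
New equilibrium: 302 - 3p = 6p - 199 ⇒ 501 = 9p ⇒ p = 167/3 ≈ 55.6667, q = 135.

135.00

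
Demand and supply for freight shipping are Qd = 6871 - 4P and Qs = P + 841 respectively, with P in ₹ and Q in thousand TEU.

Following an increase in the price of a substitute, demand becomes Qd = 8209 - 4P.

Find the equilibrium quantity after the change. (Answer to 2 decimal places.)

Solve the original market: 6871 - 4P = P + 841, hence P = 1206 and Q = 2047.
With the change applied: demand Qd = 8209 - 4P, supply Qs = P + 841.
Equate the new curves: 8209 - 4P = P + 841, giving 7368 = 5P, P = 1473.6, Q = 2314.6.

2314.60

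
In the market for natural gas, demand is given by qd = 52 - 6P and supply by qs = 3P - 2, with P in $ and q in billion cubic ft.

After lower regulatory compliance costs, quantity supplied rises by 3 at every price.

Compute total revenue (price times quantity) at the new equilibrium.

Original equilibrium: 52 - 6P = 3P - 2 gives 54 = 9P, so P = 6 and q = 16.
The new curves are qd = 52 - 6P (demand) and qs = 3P + 1 (supply).
Setting them equal: 52 - 6P = 3P + 1 → 51 = 9P, so P = 17/3 ≈ 5.6667 and q = 18.
New expenditure = 5.6667 × 18 = 102.

102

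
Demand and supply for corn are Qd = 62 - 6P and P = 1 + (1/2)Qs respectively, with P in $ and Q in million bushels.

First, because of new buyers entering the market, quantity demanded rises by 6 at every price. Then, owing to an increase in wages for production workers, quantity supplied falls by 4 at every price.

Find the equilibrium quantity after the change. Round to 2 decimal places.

12.50

Initially, 62 - 6P = 2P - 2, so 64 = 8P and P = 8, Q = 14.
After the shift, demand is Qd = 68 - 6P and supply is Qs = 2P - 6.
Clearing the new market: 68 - 6P = 2P - 6, so P = 9.25 and Q = 12.5.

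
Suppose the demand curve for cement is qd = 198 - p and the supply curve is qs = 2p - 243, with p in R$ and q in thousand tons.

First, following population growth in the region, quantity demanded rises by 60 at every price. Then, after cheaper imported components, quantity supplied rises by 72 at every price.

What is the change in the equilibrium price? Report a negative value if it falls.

Initially, 198 - p = 2p - 243, so 441 = 3p and p = 147, q = 51.
After the shift, demand is qd = 258 - p and supply is qs = 2p - 171.
Clearing the new market: 258 - p = 2p - 171, so p = 143 and q = 115.
Δp = 143 − 147 = -4.

-4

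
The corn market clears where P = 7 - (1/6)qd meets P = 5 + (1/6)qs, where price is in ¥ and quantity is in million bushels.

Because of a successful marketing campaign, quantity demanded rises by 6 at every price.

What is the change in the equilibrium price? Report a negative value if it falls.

+0.5

Initially, 42 - 6P = 6P - 30, so 72 = 12P and P = 6, q = 6.
With the change applied: demand qd = 48 - 6P, supply qs = 6P - 30.
New equilibrium: 48 - 6P = 6P - 30 ⇒ 78 = 12P ⇒ P = 6.5, q = 9.
ΔP = 6.5 − 6 = +0.5.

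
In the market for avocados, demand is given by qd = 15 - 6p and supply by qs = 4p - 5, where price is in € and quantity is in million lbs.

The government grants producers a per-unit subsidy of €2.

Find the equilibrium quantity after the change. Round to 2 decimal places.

7.80

Solve the original market: 15 - 6p = 4p - 5, hence p = 2 and q = 3.
Since sellers receive the price plus the subsidy, the effective supply curve becomes qs = 4p + 3.
Setting them equal: 15 - 6p = 4p + 3 → 12 = 10p, so p = 1.2 and q = 7.8.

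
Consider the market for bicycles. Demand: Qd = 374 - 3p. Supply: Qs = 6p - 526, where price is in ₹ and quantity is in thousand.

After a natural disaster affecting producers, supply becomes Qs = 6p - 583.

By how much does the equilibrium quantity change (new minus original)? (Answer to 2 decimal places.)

Before the shock: 374 - 3p = 6p - 526 ⇒ 900 = 9p ⇒ p = 100, Q = 74.
The shock moves the curves to Qd = 374 - 3p and Qs = 6p - 583.
New equilibrium: 374 - 3p = 6p - 583 ⇒ 957 = 9p ⇒ p = 319/3 ≈ 106.3333, Q = 55.
ΔQ = 55 − 74 = -19.00.

-19.00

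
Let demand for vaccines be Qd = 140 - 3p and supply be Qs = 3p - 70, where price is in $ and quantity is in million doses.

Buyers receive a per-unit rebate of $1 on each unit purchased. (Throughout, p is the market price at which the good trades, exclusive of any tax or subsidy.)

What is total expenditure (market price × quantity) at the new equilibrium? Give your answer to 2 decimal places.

Solve the original market: 140 - 3p = 3p - 70, hence p = 35 and Q = 35.
Since buyers' out-of-pocket price is the market price minus the rebate, the effective demand curve becomes Qd = 143 - 3p.
Clearing the new market: 143 - 3p = 3p - 70, so p = 35.5 and Q = 36.5.
New expenditure = 35.5 × 36.5 = 1295.75.

1295.75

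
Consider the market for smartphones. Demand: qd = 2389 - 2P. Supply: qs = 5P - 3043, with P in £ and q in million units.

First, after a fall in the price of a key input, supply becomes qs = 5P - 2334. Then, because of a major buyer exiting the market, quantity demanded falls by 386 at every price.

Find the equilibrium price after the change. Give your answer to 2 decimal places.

619.57

Initially, 2389 - 2P = 5P - 3043, so 5432 = 7P and P = 776, q = 837.
With the change applied: demand qd = 2003 - 2P, supply qs = 5P - 2334.
New equilibrium: 2003 - 2P = 5P - 2334 ⇒ 4337 = 7P ⇒ P = 4337/7 ≈ 619.5714, q = 5347/7 ≈ 763.8571.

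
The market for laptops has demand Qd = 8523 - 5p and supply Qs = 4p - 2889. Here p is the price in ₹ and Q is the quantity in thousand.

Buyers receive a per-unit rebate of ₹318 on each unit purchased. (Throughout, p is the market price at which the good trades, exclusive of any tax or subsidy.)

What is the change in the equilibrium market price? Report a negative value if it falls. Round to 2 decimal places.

Initially, 8523 - 5p = 4p - 2889, so 11412 = 9p and p = 1268, Q = 2183.
Since buyers' out-of-pocket price is the market price minus the rebate, the effective demand curve becomes Qd = 10113 - 5p.
Setting them equal: 10113 - 5p = 4p - 2889 → 13002 = 9p, so p = 4334/3 ≈ 1444.6667 and Q = 8669/3 ≈ 2889.6667.
Δp = 1444.6667 − 1268 = +176.67.

+176.67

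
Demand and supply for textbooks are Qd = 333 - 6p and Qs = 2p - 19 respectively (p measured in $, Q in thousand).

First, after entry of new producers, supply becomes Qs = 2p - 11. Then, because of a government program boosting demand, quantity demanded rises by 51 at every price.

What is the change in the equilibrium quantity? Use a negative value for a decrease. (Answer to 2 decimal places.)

Initially, 333 - 6p = 2p - 19, so 352 = 8p and p = 44, Q = 69.
The shock moves the curves to Qd = 384 - 6p and Qs = 2p - 11.
Clearing the new market: 384 - 6p = 2p - 11, so p = 49.375 and Q = 87.75.
ΔQ = 87.75 − 69 = +18.75.

+18.75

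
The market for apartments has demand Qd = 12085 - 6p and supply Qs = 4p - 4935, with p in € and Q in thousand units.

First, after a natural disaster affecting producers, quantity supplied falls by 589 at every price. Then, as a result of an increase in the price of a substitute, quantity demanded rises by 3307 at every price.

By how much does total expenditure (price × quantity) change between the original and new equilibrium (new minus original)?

Initially, 12085 - 6p = 4p - 4935, so 17020 = 10p and p = 1702, Q = 1873.
The shock moves the curves to Qd = 15392 - 6p and Qs = 4p - 5524.
Setting them equal: 15392 - 6p = 4p - 5524 → 20916 = 10p, so p = 2091.6 and Q = 2842.4.
Expenditure moves from 1702×1873 = 3187846 to 2091.6×2842.4 = 5945163.84; change = +2757317.84.

+2757317.84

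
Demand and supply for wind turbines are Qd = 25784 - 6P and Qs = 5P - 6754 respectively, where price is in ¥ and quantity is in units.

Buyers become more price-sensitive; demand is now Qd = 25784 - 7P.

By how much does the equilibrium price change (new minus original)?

-246.5

Original equilibrium: 25784 - 6P = 5P - 6754 gives 32538 = 11P, so P = 2958 and Q = 8036.
With the change applied: demand Qd = 25784 - 7P, supply Qs = 5P - 6754.
Setting them equal: 25784 - 7P = 5P - 6754 → 32538 = 12P, so P = 2711.5 and Q = 6803.5.
ΔP = 2711.5 − 2958 = -246.5.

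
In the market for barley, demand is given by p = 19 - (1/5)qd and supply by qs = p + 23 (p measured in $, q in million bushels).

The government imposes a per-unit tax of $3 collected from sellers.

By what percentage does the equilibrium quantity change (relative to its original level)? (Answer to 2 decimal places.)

Solve the original market: 95 - 5p = p + 23, hence p = 12 and q = 35.
Since sellers keep the price net of the tax, the effective supply curve becomes qs = p + 20.
Equate the new curves: 95 - 5p = p + 20, giving 75 = 6p, p = 12.5, q = 32.5.
%Δq = (32.5 − 35) / 35 × 100 = -7.14%.

-7.14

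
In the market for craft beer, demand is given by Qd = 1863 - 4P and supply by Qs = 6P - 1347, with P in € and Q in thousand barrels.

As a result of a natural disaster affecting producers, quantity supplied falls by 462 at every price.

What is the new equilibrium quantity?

Before the shock: 1863 - 4P = 6P - 1347 ⇒ 3210 = 10P ⇒ P = 321, Q = 579.
With the change applied: demand Qd = 1863 - 4P, supply Qs = 6P - 1809.
New equilibrium: 1863 - 4P = 6P - 1809 ⇒ 3672 = 10P ⇒ P = 367.2, Q = 394.2.

394.2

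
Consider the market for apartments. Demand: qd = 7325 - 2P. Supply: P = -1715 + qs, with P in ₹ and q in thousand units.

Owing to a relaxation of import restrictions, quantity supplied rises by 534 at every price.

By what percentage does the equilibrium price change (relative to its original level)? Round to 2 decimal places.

Solve the original market: 7325 - 2P = P + 1715, hence P = 1870 and q = 3585.
With the change applied: demand qd = 7325 - 2P, supply qs = P + 2249.
New equilibrium: 7325 - 2P = P + 2249 ⇒ 5076 = 3P ⇒ P = 1692, q = 3941.
%ΔP = (1692 − 1870) / 1870 × 100 = -9.52%.

-9.52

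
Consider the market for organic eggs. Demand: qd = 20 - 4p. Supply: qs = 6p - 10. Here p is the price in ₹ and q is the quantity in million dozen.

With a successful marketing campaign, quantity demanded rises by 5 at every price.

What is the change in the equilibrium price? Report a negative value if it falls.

+0.5

Before the shock: 20 - 4p = 6p - 10 ⇒ 30 = 10p ⇒ p = 3, q = 8.
After the shift, demand is qd = 25 - 4p and supply is qs = 6p - 10.
Setting them equal: 25 - 4p = 6p - 10 → 35 = 10p, so p = 3.5 and q = 11.
Δp = 3.5 − 3 = +0.5.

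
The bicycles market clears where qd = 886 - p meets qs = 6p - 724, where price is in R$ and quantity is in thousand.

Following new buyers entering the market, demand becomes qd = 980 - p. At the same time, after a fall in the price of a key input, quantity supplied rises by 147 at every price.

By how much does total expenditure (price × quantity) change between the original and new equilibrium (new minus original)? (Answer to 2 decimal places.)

Solve the original market: 886 - p = 6p - 724, hence p = 230 and q = 656.
The new curves are qd = 980 - p (demand) and qs = 6p - 577 (supply).
New equilibrium: 980 - p = 6p - 577 ⇒ 1557 = 7p ⇒ p = 1557/7 ≈ 222.4286, q = 5303/7 ≈ 757.5714.
Expenditure moves from 230×656 = 150880 to 222.4286×757.5714 = 168505.5306; change = +17625.53.

+17625.53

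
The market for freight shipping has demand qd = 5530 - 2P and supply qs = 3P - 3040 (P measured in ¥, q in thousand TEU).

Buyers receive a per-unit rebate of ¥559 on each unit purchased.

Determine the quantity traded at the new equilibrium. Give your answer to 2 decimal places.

2772.80

Before the shock: 5530 - 2P = 3P - 3040 ⇒ 8570 = 5P ⇒ P = 1714, q = 2102.
Since buyers' out-of-pocket price is the market price minus the rebate, the effective demand curve becomes qd = 6648 - 2P.
Clearing the new market: 6648 - 2P = 3P - 3040, so P = 1937.6 and q = 2772.8.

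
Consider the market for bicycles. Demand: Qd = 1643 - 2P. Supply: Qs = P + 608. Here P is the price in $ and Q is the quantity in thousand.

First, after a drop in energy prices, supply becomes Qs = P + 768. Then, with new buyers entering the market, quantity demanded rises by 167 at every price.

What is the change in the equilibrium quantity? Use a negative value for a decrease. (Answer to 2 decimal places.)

+162.33

Before the shock: 1643 - 2P = P + 608 ⇒ 1035 = 3P ⇒ P = 345, Q = 953.
The shock moves the curves to Qd = 1810 - 2P and Qs = P + 768.
New equilibrium: 1810 - 2P = P + 768 ⇒ 1042 = 3P ⇒ P = 1042/3 ≈ 347.3333, Q = 3346/3 ≈ 1115.3333.
ΔQ = 1115.3333 − 953 = +162.33.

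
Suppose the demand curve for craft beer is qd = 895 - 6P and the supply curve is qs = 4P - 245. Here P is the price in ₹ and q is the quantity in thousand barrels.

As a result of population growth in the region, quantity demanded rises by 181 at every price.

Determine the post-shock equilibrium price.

Solve the original market: 895 - 6P = 4P - 245, hence P = 114 and q = 211.
After the shift, demand is qd = 1076 - 6P and supply is qs = 4P - 245.
Setting them equal: 1076 - 6P = 4P - 245 → 1321 = 10P, so P = 132.1 and q = 283.4.

132.1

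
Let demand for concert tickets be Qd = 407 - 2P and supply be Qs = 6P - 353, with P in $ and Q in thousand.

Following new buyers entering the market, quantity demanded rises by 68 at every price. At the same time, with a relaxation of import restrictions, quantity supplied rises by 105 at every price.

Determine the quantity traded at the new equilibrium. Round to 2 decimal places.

Before the shock: 407 - 2P = 6P - 353 ⇒ 760 = 8P ⇒ P = 95, Q = 217.
The new curves are Qd = 475 - 2P (demand) and Qs = 6P - 248 (supply).
New equilibrium: 475 - 2P = 6P - 248 ⇒ 723 = 8P ⇒ P = 90.375, Q = 294.25.

294.25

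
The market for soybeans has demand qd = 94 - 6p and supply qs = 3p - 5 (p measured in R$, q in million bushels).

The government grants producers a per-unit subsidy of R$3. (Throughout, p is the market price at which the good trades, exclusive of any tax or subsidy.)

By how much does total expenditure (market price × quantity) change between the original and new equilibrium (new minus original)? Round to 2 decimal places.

+32.00

Original equilibrium: 94 - 6p = 3p - 5 gives 99 = 9p, so p = 11 and q = 28.
Since sellers receive the price plus the subsidy, the effective supply curve becomes qs = 3p + 4.
Equate the new curves: 94 - 6p = 3p + 4, giving 90 = 9p, p = 10, q = 34.
Expenditure moves from 11×28 = 308 to 10×34 = 340; change = +32.00.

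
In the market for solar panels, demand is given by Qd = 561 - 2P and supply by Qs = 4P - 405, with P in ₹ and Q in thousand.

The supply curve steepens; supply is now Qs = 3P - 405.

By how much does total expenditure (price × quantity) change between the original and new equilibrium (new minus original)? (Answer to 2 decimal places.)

-4746.28

Solve the original market: 561 - 2P = 4P - 405, hence P = 161 and Q = 239.
The new curves are Qd = 561 - 2P (demand) and Qs = 3P - 405 (supply).
Setting them equal: 561 - 2P = 3P - 405 → 966 = 5P, so P = 193.2 and Q = 174.6.
Expenditure moves from 161×239 = 38479 to 193.2×174.6 = 33732.72; change = -4746.28.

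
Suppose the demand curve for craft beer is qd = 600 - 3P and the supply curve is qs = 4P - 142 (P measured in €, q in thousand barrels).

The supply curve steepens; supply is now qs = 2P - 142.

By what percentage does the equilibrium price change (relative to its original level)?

Initially, 600 - 3P = 4P - 142, so 742 = 7P and P = 106, q = 282.
With the change applied: demand qd = 600 - 3P, supply qs = 2P - 142.
New equilibrium: 600 - 3P = 2P - 142 ⇒ 742 = 5P ⇒ P = 148.4, q = 154.8.
%ΔP = (148.4 − 106) / 106 × 100 = +40%.

+40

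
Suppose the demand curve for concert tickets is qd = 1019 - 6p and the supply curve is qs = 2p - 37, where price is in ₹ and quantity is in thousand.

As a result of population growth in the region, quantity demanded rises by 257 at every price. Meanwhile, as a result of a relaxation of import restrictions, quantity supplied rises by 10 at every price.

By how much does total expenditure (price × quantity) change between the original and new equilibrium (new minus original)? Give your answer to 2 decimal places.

Initially, 1019 - 6p = 2p - 37, so 1056 = 8p and p = 132, q = 227.
The new curves are qd = 1276 - 6p (demand) and qs = 2p - 27 (supply).
Setting them equal: 1276 - 6p = 2p - 27 → 1303 = 8p, so p = 162.875 and q = 298.75.
Expenditure moves from 132×227 = 29964 to 162.875×298.75 = 48658.90625; change = +18694.91.

+18694.91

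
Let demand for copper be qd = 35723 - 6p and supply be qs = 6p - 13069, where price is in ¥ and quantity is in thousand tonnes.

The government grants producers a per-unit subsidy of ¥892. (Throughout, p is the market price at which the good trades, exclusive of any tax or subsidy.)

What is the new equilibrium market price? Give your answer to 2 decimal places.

3620.00

Before the shock: 35723 - 6p = 6p - 13069 ⇒ 48792 = 12p ⇒ p = 4066, q = 11327.
Since sellers receive the price plus the subsidy, the effective supply curve becomes qs = 6p - 7717.
Equate the new curves: 35723 - 6p = 6p - 7717, giving 43440 = 12p, p = 3620, q = 14003.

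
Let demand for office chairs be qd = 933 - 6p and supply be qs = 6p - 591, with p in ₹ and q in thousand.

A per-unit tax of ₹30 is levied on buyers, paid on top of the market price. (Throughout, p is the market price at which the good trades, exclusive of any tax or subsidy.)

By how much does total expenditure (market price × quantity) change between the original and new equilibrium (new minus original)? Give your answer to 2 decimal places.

Before the shock: 933 - 6p = 6p - 591 ⇒ 1524 = 12p ⇒ p = 127, q = 171.
Since buyers pay the price plus the tax, the effective demand curve becomes qd = 753 - 6p.
Setting them equal: 753 - 6p = 6p - 591 → 1344 = 12p, so p = 112 and q = 81.
Expenditure moves from 127×171 = 21717 to 112×81 = 9072; change = -12645.00.

-12645.00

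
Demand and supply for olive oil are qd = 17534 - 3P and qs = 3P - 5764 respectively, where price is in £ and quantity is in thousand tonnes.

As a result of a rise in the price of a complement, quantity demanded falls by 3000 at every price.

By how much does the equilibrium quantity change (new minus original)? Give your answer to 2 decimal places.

-1500.00

Before the shock: 17534 - 3P = 3P - 5764 ⇒ 23298 = 6P ⇒ P = 3883, q = 5885.
After the shift, demand is qd = 14534 - 3P and supply is qs = 3P - 5764.
Clearing the new market: 14534 - 3P = 3P - 5764, so P = 3383 and q = 4385.
Δq = 4385 − 5885 = -1500.00.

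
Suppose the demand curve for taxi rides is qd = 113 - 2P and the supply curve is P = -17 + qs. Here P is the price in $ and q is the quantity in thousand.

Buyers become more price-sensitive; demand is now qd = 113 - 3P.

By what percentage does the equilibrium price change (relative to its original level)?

Before the shock: 113 - 2P = P + 17 ⇒ 96 = 3P ⇒ P = 32, q = 49.
The shock moves the curves to qd = 113 - 3P and qs = P + 17.
Equate the new curves: 113 - 3P = P + 17, giving 96 = 4P, P = 24, q = 41.
%ΔP = (24 − 32) / 32 × 100 = -25%.

-25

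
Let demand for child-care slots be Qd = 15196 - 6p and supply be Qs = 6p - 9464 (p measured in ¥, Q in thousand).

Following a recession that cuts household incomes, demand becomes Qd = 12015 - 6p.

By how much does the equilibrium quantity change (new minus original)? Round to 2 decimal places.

-1590.50

Solve the original market: 15196 - 6p = 6p - 9464, hence p = 2055 and Q = 2866.
After the shift, demand is Qd = 12015 - 6p and supply is Qs = 6p - 9464.
Setting them equal: 12015 - 6p = 6p - 9464 → 21479 = 12p, so p = 21479/12 ≈ 1789.9167 and Q = 1275.5.
ΔQ = 1275.5 − 2866 = -1590.50.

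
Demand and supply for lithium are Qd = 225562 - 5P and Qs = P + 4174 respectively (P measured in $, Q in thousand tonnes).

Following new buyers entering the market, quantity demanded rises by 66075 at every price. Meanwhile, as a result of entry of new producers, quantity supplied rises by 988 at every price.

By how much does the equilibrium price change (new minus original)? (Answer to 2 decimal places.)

+10847.83

Solve the original market: 225562 - 5P = P + 4174, hence P = 36898 and Q = 41072.
The new curves are Qd = 291637 - 5P (demand) and Qs = P + 5162 (supply).
Setting them equal: 291637 - 5P = P + 5162 → 286475 = 6P, so P = 286475/6 ≈ 47745.8333 and Q = 317447/6 ≈ 52907.8333.
ΔP = 47745.8333 − 36898 = +10847.83.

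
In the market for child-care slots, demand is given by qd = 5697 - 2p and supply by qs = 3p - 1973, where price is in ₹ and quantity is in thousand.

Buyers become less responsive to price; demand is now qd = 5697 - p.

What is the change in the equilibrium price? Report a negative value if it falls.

+383.5

Original equilibrium: 5697 - 2p = 3p - 1973 gives 7670 = 5p, so p = 1534 and q = 2629.
The shock moves the curves to qd = 5697 - p and qs = 3p - 1973.
Setting them equal: 5697 - p = 3p - 1973 → 7670 = 4p, so p = 1917.5 and q = 3779.5.
Δp = 1917.5 − 1534 = +383.5.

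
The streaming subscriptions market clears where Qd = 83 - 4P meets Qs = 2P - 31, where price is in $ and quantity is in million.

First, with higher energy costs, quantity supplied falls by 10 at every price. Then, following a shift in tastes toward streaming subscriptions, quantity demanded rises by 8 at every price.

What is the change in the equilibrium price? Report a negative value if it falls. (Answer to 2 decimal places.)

+3.00

Original equilibrium: 83 - 4P = 2P - 31 gives 114 = 6P, so P = 19 and Q = 7.
The shock moves the curves to Qd = 91 - 4P and Qs = 2P - 41.
Equate the new curves: 91 - 4P = 2P - 41, giving 132 = 6P, P = 22, Q = 3.
ΔP = 22 − 19 = +3.00.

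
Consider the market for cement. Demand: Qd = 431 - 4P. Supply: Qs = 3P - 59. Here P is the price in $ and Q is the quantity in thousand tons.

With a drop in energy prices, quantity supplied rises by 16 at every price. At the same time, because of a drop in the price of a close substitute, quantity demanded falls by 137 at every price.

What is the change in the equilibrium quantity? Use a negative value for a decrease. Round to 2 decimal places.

Before the shock: 431 - 4P = 3P - 59 ⇒ 490 = 7P ⇒ P = 70, Q = 151.
The new curves are Qd = 294 - 4P (demand) and Qs = 3P - 43 (supply).
Equate the new curves: 294 - 4P = 3P - 43, giving 337 = 7P, P = 337/7 ≈ 48.1429, Q = 710/7 ≈ 101.4286.
ΔQ = 101.4286 − 151 = -49.57.

-49.57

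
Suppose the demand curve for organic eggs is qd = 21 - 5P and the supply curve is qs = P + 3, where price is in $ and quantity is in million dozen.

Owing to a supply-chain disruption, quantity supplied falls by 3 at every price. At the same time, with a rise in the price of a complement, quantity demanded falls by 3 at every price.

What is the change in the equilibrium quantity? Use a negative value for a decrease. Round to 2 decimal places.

-3.00

Initially, 21 - 5P = P + 3, so 18 = 6P and P = 3, q = 6.
The new curves are qd = 18 - 5P (demand) and qs = P (supply).
Clearing the new market: 18 - 5P = P, so P = 3 and q = 3.
Δq = 3 − 6 = -3.00.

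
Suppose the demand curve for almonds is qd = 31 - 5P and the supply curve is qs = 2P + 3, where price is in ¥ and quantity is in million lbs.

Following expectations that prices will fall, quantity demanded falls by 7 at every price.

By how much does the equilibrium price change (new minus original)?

Before the shock: 31 - 5P = 2P + 3 ⇒ 28 = 7P ⇒ P = 4, q = 11.
The shock moves the curves to qd = 24 - 5P and qs = 2P + 3.
Clearing the new market: 24 - 5P = 2P + 3, so P = 3 and q = 9.
ΔP = 3 − 4 = -1.

-1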